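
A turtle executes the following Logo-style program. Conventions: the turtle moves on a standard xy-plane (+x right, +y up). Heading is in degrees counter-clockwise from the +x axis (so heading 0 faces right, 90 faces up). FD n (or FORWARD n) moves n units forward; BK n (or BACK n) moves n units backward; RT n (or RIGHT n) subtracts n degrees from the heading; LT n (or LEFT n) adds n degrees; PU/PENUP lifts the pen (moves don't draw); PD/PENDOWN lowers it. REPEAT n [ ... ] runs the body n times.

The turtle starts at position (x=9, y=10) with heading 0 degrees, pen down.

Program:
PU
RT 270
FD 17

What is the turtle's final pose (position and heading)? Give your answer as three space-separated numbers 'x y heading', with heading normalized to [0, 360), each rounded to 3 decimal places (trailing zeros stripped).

Answer: 9 27 90

Derivation:
Executing turtle program step by step:
Start: pos=(9,10), heading=0, pen down
PU: pen up
RT 270: heading 0 -> 90
FD 17: (9,10) -> (9,27) [heading=90, move]
Final: pos=(9,27), heading=90, 0 segment(s) drawn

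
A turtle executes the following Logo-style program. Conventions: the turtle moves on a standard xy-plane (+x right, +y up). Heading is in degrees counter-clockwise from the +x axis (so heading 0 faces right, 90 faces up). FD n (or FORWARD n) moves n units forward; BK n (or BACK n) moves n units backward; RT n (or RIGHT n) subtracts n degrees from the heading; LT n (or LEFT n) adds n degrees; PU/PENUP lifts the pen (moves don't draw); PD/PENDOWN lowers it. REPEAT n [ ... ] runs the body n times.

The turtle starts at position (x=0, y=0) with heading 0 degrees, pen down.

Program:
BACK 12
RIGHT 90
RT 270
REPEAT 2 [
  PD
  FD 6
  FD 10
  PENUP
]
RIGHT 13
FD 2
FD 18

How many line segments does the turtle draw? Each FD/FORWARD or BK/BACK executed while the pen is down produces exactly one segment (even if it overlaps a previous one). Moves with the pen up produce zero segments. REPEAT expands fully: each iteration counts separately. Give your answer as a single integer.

Answer: 5

Derivation:
Executing turtle program step by step:
Start: pos=(0,0), heading=0, pen down
BK 12: (0,0) -> (-12,0) [heading=0, draw]
RT 90: heading 0 -> 270
RT 270: heading 270 -> 0
REPEAT 2 [
  -- iteration 1/2 --
  PD: pen down
  FD 6: (-12,0) -> (-6,0) [heading=0, draw]
  FD 10: (-6,0) -> (4,0) [heading=0, draw]
  PU: pen up
  -- iteration 2/2 --
  PD: pen down
  FD 6: (4,0) -> (10,0) [heading=0, draw]
  FD 10: (10,0) -> (20,0) [heading=0, draw]
  PU: pen up
]
RT 13: heading 0 -> 347
FD 2: (20,0) -> (21.949,-0.45) [heading=347, move]
FD 18: (21.949,-0.45) -> (39.487,-4.499) [heading=347, move]
Final: pos=(39.487,-4.499), heading=347, 5 segment(s) drawn
Segments drawn: 5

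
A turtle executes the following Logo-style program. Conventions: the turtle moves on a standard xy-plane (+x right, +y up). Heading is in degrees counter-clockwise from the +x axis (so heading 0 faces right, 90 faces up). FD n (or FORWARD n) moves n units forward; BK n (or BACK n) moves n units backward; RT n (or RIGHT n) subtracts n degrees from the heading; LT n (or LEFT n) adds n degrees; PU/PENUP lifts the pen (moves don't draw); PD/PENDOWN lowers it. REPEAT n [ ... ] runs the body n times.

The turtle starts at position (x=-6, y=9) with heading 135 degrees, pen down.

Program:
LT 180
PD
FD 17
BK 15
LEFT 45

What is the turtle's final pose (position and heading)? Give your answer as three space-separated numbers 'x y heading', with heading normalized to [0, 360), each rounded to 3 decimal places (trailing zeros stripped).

Answer: -4.586 7.586 0

Derivation:
Executing turtle program step by step:
Start: pos=(-6,9), heading=135, pen down
LT 180: heading 135 -> 315
PD: pen down
FD 17: (-6,9) -> (6.021,-3.021) [heading=315, draw]
BK 15: (6.021,-3.021) -> (-4.586,7.586) [heading=315, draw]
LT 45: heading 315 -> 0
Final: pos=(-4.586,7.586), heading=0, 2 segment(s) drawn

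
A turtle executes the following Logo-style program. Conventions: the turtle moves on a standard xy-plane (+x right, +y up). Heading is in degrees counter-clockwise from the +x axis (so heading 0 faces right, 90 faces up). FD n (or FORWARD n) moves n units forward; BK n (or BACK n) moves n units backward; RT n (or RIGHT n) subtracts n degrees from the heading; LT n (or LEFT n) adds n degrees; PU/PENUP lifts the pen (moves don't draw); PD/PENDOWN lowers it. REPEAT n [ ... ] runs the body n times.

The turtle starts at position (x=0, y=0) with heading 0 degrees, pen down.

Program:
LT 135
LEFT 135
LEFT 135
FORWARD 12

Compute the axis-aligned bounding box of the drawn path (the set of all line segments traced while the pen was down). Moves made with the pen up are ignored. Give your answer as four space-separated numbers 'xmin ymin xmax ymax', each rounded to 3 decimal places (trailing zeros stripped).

Answer: 0 0 8.485 8.485

Derivation:
Executing turtle program step by step:
Start: pos=(0,0), heading=0, pen down
LT 135: heading 0 -> 135
LT 135: heading 135 -> 270
LT 135: heading 270 -> 45
FD 12: (0,0) -> (8.485,8.485) [heading=45, draw]
Final: pos=(8.485,8.485), heading=45, 1 segment(s) drawn

Segment endpoints: x in {0, 8.485}, y in {0, 8.485}
xmin=0, ymin=0, xmax=8.485, ymax=8.485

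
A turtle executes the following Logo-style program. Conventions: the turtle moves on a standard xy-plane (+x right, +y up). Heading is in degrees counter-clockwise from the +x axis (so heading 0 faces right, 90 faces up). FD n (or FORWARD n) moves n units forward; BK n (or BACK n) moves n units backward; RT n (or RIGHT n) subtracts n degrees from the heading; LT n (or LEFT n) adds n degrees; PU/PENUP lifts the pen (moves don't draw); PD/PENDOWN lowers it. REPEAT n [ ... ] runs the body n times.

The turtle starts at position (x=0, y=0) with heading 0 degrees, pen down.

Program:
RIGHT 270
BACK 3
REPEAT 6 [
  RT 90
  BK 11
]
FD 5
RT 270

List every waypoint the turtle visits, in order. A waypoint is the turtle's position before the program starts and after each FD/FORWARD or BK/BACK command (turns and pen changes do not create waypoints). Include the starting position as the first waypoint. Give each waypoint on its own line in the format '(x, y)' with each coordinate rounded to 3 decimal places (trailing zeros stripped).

Executing turtle program step by step:
Start: pos=(0,0), heading=0, pen down
RT 270: heading 0 -> 90
BK 3: (0,0) -> (0,-3) [heading=90, draw]
REPEAT 6 [
  -- iteration 1/6 --
  RT 90: heading 90 -> 0
  BK 11: (0,-3) -> (-11,-3) [heading=0, draw]
  -- iteration 2/6 --
  RT 90: heading 0 -> 270
  BK 11: (-11,-3) -> (-11,8) [heading=270, draw]
  -- iteration 3/6 --
  RT 90: heading 270 -> 180
  BK 11: (-11,8) -> (0,8) [heading=180, draw]
  -- iteration 4/6 --
  RT 90: heading 180 -> 90
  BK 11: (0,8) -> (0,-3) [heading=90, draw]
  -- iteration 5/6 --
  RT 90: heading 90 -> 0
  BK 11: (0,-3) -> (-11,-3) [heading=0, draw]
  -- iteration 6/6 --
  RT 90: heading 0 -> 270
  BK 11: (-11,-3) -> (-11,8) [heading=270, draw]
]
FD 5: (-11,8) -> (-11,3) [heading=270, draw]
RT 270: heading 270 -> 0
Final: pos=(-11,3), heading=0, 8 segment(s) drawn
Waypoints (9 total):
(0, 0)
(0, -3)
(-11, -3)
(-11, 8)
(0, 8)
(0, -3)
(-11, -3)
(-11, 8)
(-11, 3)

Answer: (0, 0)
(0, -3)
(-11, -3)
(-11, 8)
(0, 8)
(0, -3)
(-11, -3)
(-11, 8)
(-11, 3)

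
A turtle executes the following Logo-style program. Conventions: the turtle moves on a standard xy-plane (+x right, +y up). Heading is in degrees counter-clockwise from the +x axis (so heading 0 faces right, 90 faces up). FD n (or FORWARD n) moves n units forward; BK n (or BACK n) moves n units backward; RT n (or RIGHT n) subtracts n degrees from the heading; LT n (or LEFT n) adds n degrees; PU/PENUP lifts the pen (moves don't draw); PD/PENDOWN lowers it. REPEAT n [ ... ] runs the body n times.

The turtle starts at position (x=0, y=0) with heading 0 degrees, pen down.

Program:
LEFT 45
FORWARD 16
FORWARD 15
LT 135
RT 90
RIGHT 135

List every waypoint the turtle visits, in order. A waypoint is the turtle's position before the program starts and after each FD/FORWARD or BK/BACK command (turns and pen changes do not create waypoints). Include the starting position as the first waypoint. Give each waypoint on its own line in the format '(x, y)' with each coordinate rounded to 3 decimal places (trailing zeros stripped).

Answer: (0, 0)
(11.314, 11.314)
(21.92, 21.92)

Derivation:
Executing turtle program step by step:
Start: pos=(0,0), heading=0, pen down
LT 45: heading 0 -> 45
FD 16: (0,0) -> (11.314,11.314) [heading=45, draw]
FD 15: (11.314,11.314) -> (21.92,21.92) [heading=45, draw]
LT 135: heading 45 -> 180
RT 90: heading 180 -> 90
RT 135: heading 90 -> 315
Final: pos=(21.92,21.92), heading=315, 2 segment(s) drawn
Waypoints (3 total):
(0, 0)
(11.314, 11.314)
(21.92, 21.92)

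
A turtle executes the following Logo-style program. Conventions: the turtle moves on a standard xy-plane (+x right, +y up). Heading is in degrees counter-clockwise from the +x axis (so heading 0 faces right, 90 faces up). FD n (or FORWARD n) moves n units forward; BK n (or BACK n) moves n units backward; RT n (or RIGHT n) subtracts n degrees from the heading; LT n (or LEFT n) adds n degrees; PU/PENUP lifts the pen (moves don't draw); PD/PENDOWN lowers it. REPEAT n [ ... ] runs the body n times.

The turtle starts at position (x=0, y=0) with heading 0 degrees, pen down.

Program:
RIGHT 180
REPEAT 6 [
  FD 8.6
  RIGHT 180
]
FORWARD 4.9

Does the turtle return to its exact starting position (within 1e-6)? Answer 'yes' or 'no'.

Executing turtle program step by step:
Start: pos=(0,0), heading=0, pen down
RT 180: heading 0 -> 180
REPEAT 6 [
  -- iteration 1/6 --
  FD 8.6: (0,0) -> (-8.6,0) [heading=180, draw]
  RT 180: heading 180 -> 0
  -- iteration 2/6 --
  FD 8.6: (-8.6,0) -> (0,0) [heading=0, draw]
  RT 180: heading 0 -> 180
  -- iteration 3/6 --
  FD 8.6: (0,0) -> (-8.6,0) [heading=180, draw]
  RT 180: heading 180 -> 0
  -- iteration 4/6 --
  FD 8.6: (-8.6,0) -> (0,0) [heading=0, draw]
  RT 180: heading 0 -> 180
  -- iteration 5/6 --
  FD 8.6: (0,0) -> (-8.6,0) [heading=180, draw]
  RT 180: heading 180 -> 0
  -- iteration 6/6 --
  FD 8.6: (-8.6,0) -> (0,0) [heading=0, draw]
  RT 180: heading 0 -> 180
]
FD 4.9: (0,0) -> (-4.9,0) [heading=180, draw]
Final: pos=(-4.9,0), heading=180, 7 segment(s) drawn

Start position: (0, 0)
Final position: (-4.9, 0)
Distance = 4.9; >= 1e-6 -> NOT closed

Answer: no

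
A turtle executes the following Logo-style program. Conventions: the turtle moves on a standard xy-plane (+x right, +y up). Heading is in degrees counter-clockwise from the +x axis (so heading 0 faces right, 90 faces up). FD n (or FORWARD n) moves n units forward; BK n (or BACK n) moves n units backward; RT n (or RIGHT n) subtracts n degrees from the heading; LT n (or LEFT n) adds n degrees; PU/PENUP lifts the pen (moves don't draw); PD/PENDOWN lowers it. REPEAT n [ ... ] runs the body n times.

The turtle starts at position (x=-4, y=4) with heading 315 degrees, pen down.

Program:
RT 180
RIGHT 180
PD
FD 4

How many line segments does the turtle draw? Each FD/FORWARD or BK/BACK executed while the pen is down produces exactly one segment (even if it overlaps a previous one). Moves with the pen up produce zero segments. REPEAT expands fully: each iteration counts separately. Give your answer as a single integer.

Answer: 1

Derivation:
Executing turtle program step by step:
Start: pos=(-4,4), heading=315, pen down
RT 180: heading 315 -> 135
RT 180: heading 135 -> 315
PD: pen down
FD 4: (-4,4) -> (-1.172,1.172) [heading=315, draw]
Final: pos=(-1.172,1.172), heading=315, 1 segment(s) drawn
Segments drawn: 1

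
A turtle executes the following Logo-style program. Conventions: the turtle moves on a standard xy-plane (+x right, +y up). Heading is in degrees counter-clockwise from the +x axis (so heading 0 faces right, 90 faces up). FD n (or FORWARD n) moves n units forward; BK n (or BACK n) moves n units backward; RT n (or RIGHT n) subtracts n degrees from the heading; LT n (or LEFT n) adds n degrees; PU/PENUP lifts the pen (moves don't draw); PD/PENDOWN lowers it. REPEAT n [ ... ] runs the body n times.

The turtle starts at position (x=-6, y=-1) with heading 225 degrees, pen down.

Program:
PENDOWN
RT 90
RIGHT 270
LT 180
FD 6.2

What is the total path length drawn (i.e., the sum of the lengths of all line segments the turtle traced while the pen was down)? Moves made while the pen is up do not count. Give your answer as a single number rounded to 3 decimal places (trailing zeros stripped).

Executing turtle program step by step:
Start: pos=(-6,-1), heading=225, pen down
PD: pen down
RT 90: heading 225 -> 135
RT 270: heading 135 -> 225
LT 180: heading 225 -> 45
FD 6.2: (-6,-1) -> (-1.616,3.384) [heading=45, draw]
Final: pos=(-1.616,3.384), heading=45, 1 segment(s) drawn

Segment lengths:
  seg 1: (-6,-1) -> (-1.616,3.384), length = 6.2
Total = 6.2

Answer: 6.2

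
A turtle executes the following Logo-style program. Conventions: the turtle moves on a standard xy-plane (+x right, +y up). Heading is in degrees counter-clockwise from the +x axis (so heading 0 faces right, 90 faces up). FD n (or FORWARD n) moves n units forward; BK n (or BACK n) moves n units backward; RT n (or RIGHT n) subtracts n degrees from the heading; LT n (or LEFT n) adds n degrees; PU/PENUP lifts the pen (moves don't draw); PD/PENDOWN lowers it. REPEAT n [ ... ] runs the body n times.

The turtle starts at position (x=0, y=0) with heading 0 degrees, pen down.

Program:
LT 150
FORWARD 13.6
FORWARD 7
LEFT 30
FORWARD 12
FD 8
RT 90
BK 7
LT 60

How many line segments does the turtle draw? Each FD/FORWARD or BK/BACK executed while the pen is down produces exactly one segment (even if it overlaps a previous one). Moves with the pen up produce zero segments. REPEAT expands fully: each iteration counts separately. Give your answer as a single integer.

Executing turtle program step by step:
Start: pos=(0,0), heading=0, pen down
LT 150: heading 0 -> 150
FD 13.6: (0,0) -> (-11.778,6.8) [heading=150, draw]
FD 7: (-11.778,6.8) -> (-17.84,10.3) [heading=150, draw]
LT 30: heading 150 -> 180
FD 12: (-17.84,10.3) -> (-29.84,10.3) [heading=180, draw]
FD 8: (-29.84,10.3) -> (-37.84,10.3) [heading=180, draw]
RT 90: heading 180 -> 90
BK 7: (-37.84,10.3) -> (-37.84,3.3) [heading=90, draw]
LT 60: heading 90 -> 150
Final: pos=(-37.84,3.3), heading=150, 5 segment(s) drawn
Segments drawn: 5

Answer: 5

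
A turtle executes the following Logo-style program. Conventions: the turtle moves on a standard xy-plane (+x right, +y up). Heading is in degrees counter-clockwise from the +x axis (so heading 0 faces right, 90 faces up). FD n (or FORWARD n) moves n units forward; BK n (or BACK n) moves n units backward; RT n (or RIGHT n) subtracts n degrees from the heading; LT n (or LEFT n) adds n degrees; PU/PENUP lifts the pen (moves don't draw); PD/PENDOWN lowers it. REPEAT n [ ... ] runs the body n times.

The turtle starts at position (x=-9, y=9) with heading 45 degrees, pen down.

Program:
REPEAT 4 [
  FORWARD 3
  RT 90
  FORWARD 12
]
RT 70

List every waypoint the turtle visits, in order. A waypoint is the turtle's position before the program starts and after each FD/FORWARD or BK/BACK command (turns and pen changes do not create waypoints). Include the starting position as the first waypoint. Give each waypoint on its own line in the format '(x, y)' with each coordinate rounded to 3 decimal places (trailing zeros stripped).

Executing turtle program step by step:
Start: pos=(-9,9), heading=45, pen down
REPEAT 4 [
  -- iteration 1/4 --
  FD 3: (-9,9) -> (-6.879,11.121) [heading=45, draw]
  RT 90: heading 45 -> 315
  FD 12: (-6.879,11.121) -> (1.607,2.636) [heading=315, draw]
  -- iteration 2/4 --
  FD 3: (1.607,2.636) -> (3.728,0.515) [heading=315, draw]
  RT 90: heading 315 -> 225
  FD 12: (3.728,0.515) -> (-4.757,-7.971) [heading=225, draw]
  -- iteration 3/4 --
  FD 3: (-4.757,-7.971) -> (-6.879,-10.092) [heading=225, draw]
  RT 90: heading 225 -> 135
  FD 12: (-6.879,-10.092) -> (-15.364,-1.607) [heading=135, draw]
  -- iteration 4/4 --
  FD 3: (-15.364,-1.607) -> (-17.485,0.515) [heading=135, draw]
  RT 90: heading 135 -> 45
  FD 12: (-17.485,0.515) -> (-9,9) [heading=45, draw]
]
RT 70: heading 45 -> 335
Final: pos=(-9,9), heading=335, 8 segment(s) drawn
Waypoints (9 total):
(-9, 9)
(-6.879, 11.121)
(1.607, 2.636)
(3.728, 0.515)
(-4.757, -7.971)
(-6.879, -10.092)
(-15.364, -1.607)
(-17.485, 0.515)
(-9, 9)

Answer: (-9, 9)
(-6.879, 11.121)
(1.607, 2.636)
(3.728, 0.515)
(-4.757, -7.971)
(-6.879, -10.092)
(-15.364, -1.607)
(-17.485, 0.515)
(-9, 9)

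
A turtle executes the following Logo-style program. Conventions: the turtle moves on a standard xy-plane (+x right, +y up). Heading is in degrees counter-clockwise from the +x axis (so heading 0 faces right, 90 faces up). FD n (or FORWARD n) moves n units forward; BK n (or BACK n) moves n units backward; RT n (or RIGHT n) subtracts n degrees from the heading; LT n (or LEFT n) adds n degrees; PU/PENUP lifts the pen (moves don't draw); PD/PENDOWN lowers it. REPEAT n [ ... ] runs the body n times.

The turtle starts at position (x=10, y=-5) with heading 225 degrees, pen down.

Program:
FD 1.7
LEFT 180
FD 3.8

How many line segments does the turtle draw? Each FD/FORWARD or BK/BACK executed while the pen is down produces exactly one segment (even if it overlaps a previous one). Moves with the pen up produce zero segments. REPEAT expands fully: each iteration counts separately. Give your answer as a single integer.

Answer: 2

Derivation:
Executing turtle program step by step:
Start: pos=(10,-5), heading=225, pen down
FD 1.7: (10,-5) -> (8.798,-6.202) [heading=225, draw]
LT 180: heading 225 -> 45
FD 3.8: (8.798,-6.202) -> (11.485,-3.515) [heading=45, draw]
Final: pos=(11.485,-3.515), heading=45, 2 segment(s) drawn
Segments drawn: 2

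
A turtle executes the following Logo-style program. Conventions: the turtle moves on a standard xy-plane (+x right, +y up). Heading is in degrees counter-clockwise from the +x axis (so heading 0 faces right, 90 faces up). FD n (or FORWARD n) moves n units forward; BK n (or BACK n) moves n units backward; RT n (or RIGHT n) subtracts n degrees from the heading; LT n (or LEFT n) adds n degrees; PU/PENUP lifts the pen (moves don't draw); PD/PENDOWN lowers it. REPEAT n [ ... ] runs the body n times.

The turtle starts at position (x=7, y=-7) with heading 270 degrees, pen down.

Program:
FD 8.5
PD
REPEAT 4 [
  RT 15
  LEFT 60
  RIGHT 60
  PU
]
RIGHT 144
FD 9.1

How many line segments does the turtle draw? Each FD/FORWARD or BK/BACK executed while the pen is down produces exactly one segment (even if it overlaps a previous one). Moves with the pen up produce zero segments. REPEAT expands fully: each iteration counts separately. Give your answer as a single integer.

Executing turtle program step by step:
Start: pos=(7,-7), heading=270, pen down
FD 8.5: (7,-7) -> (7,-15.5) [heading=270, draw]
PD: pen down
REPEAT 4 [
  -- iteration 1/4 --
  RT 15: heading 270 -> 255
  LT 60: heading 255 -> 315
  RT 60: heading 315 -> 255
  PU: pen up
  -- iteration 2/4 --
  RT 15: heading 255 -> 240
  LT 60: heading 240 -> 300
  RT 60: heading 300 -> 240
  PU: pen up
  -- iteration 3/4 --
  RT 15: heading 240 -> 225
  LT 60: heading 225 -> 285
  RT 60: heading 285 -> 225
  PU: pen up
  -- iteration 4/4 --
  RT 15: heading 225 -> 210
  LT 60: heading 210 -> 270
  RT 60: heading 270 -> 210
  PU: pen up
]
RT 144: heading 210 -> 66
FD 9.1: (7,-15.5) -> (10.701,-7.187) [heading=66, move]
Final: pos=(10.701,-7.187), heading=66, 1 segment(s) drawn
Segments drawn: 1

Answer: 1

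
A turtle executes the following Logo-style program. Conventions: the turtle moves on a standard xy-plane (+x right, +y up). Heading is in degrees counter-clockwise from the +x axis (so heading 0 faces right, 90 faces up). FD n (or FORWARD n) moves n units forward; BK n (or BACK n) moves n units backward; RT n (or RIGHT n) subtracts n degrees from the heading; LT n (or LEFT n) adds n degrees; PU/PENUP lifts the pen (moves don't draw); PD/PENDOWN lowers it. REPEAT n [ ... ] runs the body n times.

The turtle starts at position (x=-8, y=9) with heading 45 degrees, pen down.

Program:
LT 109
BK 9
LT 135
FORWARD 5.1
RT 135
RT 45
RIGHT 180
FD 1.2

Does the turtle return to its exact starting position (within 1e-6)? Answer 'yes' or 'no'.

Executing turtle program step by step:
Start: pos=(-8,9), heading=45, pen down
LT 109: heading 45 -> 154
BK 9: (-8,9) -> (0.089,5.055) [heading=154, draw]
LT 135: heading 154 -> 289
FD 5.1: (0.089,5.055) -> (1.75,0.233) [heading=289, draw]
RT 135: heading 289 -> 154
RT 45: heading 154 -> 109
RT 180: heading 109 -> 289
FD 1.2: (1.75,0.233) -> (2.14,-0.902) [heading=289, draw]
Final: pos=(2.14,-0.902), heading=289, 3 segment(s) drawn

Start position: (-8, 9)
Final position: (2.14, -0.902)
Distance = 14.173; >= 1e-6 -> NOT closed

Answer: no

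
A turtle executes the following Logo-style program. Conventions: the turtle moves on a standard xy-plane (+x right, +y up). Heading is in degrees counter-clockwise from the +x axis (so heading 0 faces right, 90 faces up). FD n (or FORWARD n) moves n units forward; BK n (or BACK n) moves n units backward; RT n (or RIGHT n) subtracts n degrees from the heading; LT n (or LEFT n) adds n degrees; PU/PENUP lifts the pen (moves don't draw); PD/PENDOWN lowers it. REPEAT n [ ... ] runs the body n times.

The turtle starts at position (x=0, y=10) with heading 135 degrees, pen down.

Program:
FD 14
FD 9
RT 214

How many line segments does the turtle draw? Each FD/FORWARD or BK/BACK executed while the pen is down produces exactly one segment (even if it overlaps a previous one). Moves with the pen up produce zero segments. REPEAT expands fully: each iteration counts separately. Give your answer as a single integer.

Executing turtle program step by step:
Start: pos=(0,10), heading=135, pen down
FD 14: (0,10) -> (-9.899,19.899) [heading=135, draw]
FD 9: (-9.899,19.899) -> (-16.263,26.263) [heading=135, draw]
RT 214: heading 135 -> 281
Final: pos=(-16.263,26.263), heading=281, 2 segment(s) drawn
Segments drawn: 2

Answer: 2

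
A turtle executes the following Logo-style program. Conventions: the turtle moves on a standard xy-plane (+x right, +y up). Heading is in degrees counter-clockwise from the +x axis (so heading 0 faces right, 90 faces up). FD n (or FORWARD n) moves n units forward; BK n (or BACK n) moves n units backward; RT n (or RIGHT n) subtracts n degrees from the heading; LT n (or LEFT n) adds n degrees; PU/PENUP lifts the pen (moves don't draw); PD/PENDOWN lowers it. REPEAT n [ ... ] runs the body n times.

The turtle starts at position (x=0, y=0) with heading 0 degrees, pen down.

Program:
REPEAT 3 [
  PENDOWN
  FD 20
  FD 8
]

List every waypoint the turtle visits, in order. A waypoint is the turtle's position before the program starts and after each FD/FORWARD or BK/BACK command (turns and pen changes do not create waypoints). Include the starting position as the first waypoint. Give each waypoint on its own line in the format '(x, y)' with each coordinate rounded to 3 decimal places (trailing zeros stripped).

Executing turtle program step by step:
Start: pos=(0,0), heading=0, pen down
REPEAT 3 [
  -- iteration 1/3 --
  PD: pen down
  FD 20: (0,0) -> (20,0) [heading=0, draw]
  FD 8: (20,0) -> (28,0) [heading=0, draw]
  -- iteration 2/3 --
  PD: pen down
  FD 20: (28,0) -> (48,0) [heading=0, draw]
  FD 8: (48,0) -> (56,0) [heading=0, draw]
  -- iteration 3/3 --
  PD: pen down
  FD 20: (56,0) -> (76,0) [heading=0, draw]
  FD 8: (76,0) -> (84,0) [heading=0, draw]
]
Final: pos=(84,0), heading=0, 6 segment(s) drawn
Waypoints (7 total):
(0, 0)
(20, 0)
(28, 0)
(48, 0)
(56, 0)
(76, 0)
(84, 0)

Answer: (0, 0)
(20, 0)
(28, 0)
(48, 0)
(56, 0)
(76, 0)
(84, 0)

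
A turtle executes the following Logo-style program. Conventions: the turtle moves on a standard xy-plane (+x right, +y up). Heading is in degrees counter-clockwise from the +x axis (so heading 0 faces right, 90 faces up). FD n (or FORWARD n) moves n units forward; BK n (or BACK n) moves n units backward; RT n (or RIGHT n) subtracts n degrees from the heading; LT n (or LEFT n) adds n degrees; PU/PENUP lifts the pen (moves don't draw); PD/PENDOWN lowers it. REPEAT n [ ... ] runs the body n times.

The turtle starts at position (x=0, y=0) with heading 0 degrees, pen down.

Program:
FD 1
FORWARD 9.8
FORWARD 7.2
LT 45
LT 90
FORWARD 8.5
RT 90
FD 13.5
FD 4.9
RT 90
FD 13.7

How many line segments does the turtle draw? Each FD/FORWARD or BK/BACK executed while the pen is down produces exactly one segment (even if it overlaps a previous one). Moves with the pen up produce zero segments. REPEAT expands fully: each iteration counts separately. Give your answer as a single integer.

Answer: 7

Derivation:
Executing turtle program step by step:
Start: pos=(0,0), heading=0, pen down
FD 1: (0,0) -> (1,0) [heading=0, draw]
FD 9.8: (1,0) -> (10.8,0) [heading=0, draw]
FD 7.2: (10.8,0) -> (18,0) [heading=0, draw]
LT 45: heading 0 -> 45
LT 90: heading 45 -> 135
FD 8.5: (18,0) -> (11.99,6.01) [heading=135, draw]
RT 90: heading 135 -> 45
FD 13.5: (11.99,6.01) -> (21.536,15.556) [heading=45, draw]
FD 4.9: (21.536,15.556) -> (25,19.021) [heading=45, draw]
RT 90: heading 45 -> 315
FD 13.7: (25,19.021) -> (34.688,9.334) [heading=315, draw]
Final: pos=(34.688,9.334), heading=315, 7 segment(s) drawn
Segments drawn: 7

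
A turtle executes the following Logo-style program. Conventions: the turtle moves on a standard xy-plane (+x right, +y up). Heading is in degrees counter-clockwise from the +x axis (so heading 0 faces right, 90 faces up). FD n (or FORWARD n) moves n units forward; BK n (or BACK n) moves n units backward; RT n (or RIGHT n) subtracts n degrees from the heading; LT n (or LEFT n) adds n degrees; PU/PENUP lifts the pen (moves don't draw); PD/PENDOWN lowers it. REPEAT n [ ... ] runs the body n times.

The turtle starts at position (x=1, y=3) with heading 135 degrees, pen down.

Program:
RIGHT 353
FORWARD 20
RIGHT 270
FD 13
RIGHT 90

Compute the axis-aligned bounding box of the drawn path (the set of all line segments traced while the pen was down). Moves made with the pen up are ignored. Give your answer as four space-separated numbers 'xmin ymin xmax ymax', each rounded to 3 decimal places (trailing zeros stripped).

Executing turtle program step by step:
Start: pos=(1,3), heading=135, pen down
RT 353: heading 135 -> 142
FD 20: (1,3) -> (-14.76,15.313) [heading=142, draw]
RT 270: heading 142 -> 232
FD 13: (-14.76,15.313) -> (-22.764,5.069) [heading=232, draw]
RT 90: heading 232 -> 142
Final: pos=(-22.764,5.069), heading=142, 2 segment(s) drawn

Segment endpoints: x in {-22.764, -14.76, 1}, y in {3, 5.069, 15.313}
xmin=-22.764, ymin=3, xmax=1, ymax=15.313

Answer: -22.764 3 1 15.313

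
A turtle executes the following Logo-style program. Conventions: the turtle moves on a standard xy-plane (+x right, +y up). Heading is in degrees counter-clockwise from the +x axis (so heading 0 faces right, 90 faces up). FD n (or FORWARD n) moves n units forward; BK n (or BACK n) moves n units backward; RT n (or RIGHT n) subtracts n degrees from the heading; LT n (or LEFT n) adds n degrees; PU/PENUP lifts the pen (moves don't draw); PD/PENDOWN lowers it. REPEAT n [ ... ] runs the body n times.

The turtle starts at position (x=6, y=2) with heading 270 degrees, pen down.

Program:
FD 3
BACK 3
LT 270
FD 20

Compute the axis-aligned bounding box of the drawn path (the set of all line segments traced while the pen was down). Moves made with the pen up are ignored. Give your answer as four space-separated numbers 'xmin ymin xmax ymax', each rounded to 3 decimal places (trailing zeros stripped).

Answer: -14 -1 6 2

Derivation:
Executing turtle program step by step:
Start: pos=(6,2), heading=270, pen down
FD 3: (6,2) -> (6,-1) [heading=270, draw]
BK 3: (6,-1) -> (6,2) [heading=270, draw]
LT 270: heading 270 -> 180
FD 20: (6,2) -> (-14,2) [heading=180, draw]
Final: pos=(-14,2), heading=180, 3 segment(s) drawn

Segment endpoints: x in {-14, 6, 6}, y in {-1, 2, 2}
xmin=-14, ymin=-1, xmax=6, ymax=2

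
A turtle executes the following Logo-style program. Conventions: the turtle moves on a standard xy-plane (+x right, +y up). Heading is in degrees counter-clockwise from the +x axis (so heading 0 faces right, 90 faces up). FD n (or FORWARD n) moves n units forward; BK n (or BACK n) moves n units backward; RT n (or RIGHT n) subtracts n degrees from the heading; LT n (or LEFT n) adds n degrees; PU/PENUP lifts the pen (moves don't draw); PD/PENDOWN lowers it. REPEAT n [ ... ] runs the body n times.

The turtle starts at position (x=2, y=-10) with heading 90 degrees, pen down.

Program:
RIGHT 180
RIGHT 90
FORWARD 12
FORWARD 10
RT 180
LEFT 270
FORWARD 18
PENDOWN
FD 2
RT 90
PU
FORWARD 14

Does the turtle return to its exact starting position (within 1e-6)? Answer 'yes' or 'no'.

Answer: no

Derivation:
Executing turtle program step by step:
Start: pos=(2,-10), heading=90, pen down
RT 180: heading 90 -> 270
RT 90: heading 270 -> 180
FD 12: (2,-10) -> (-10,-10) [heading=180, draw]
FD 10: (-10,-10) -> (-20,-10) [heading=180, draw]
RT 180: heading 180 -> 0
LT 270: heading 0 -> 270
FD 18: (-20,-10) -> (-20,-28) [heading=270, draw]
PD: pen down
FD 2: (-20,-28) -> (-20,-30) [heading=270, draw]
RT 90: heading 270 -> 180
PU: pen up
FD 14: (-20,-30) -> (-34,-30) [heading=180, move]
Final: pos=(-34,-30), heading=180, 4 segment(s) drawn

Start position: (2, -10)
Final position: (-34, -30)
Distance = 41.183; >= 1e-6 -> NOT closed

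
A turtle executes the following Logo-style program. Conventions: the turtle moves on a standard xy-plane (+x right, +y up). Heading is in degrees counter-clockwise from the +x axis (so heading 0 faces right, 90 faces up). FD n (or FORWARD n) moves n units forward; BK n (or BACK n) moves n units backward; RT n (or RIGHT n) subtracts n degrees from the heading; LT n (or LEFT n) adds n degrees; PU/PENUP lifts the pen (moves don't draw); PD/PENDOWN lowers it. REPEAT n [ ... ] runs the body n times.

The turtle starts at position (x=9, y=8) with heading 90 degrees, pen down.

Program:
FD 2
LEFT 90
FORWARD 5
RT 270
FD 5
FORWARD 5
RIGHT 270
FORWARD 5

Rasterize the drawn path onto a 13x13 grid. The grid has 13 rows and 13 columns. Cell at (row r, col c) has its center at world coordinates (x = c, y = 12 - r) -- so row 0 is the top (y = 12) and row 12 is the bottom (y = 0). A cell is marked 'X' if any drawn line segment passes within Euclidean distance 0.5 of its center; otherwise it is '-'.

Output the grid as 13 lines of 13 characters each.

Answer: -------------
-------------
----XXXXXX---
----X----X---
----X----X---
----X--------
----X--------
----X--------
----X--------
----X--------
----X--------
----X--------
----XXXXXX---

Derivation:
Segment 0: (9,8) -> (9,10)
Segment 1: (9,10) -> (4,10)
Segment 2: (4,10) -> (4,5)
Segment 3: (4,5) -> (4,0)
Segment 4: (4,0) -> (9,0)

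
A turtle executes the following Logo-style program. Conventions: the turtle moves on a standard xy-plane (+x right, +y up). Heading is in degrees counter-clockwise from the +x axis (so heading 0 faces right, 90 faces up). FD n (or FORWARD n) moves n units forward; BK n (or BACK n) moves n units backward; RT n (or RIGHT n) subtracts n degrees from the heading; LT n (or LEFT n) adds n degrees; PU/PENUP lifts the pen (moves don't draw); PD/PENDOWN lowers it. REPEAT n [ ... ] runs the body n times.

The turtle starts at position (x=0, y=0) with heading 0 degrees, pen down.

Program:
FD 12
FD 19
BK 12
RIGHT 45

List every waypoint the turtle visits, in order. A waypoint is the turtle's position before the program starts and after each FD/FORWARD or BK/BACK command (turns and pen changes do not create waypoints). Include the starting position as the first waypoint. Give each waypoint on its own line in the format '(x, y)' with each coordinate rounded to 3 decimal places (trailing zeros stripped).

Answer: (0, 0)
(12, 0)
(31, 0)
(19, 0)

Derivation:
Executing turtle program step by step:
Start: pos=(0,0), heading=0, pen down
FD 12: (0,0) -> (12,0) [heading=0, draw]
FD 19: (12,0) -> (31,0) [heading=0, draw]
BK 12: (31,0) -> (19,0) [heading=0, draw]
RT 45: heading 0 -> 315
Final: pos=(19,0), heading=315, 3 segment(s) drawn
Waypoints (4 total):
(0, 0)
(12, 0)
(31, 0)
(19, 0)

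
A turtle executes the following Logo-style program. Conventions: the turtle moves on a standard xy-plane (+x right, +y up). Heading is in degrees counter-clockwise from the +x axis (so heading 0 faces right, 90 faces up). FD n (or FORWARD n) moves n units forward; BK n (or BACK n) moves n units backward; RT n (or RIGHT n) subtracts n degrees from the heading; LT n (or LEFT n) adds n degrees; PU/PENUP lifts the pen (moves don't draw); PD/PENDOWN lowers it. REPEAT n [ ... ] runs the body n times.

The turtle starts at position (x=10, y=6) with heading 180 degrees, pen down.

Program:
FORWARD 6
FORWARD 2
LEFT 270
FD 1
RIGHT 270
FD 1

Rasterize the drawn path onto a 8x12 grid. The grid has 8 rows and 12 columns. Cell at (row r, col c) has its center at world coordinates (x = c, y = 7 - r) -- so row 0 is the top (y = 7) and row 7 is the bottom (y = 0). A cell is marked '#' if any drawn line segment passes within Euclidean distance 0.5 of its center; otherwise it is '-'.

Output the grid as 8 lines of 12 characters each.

Answer: -##---------
--#########-
------------
------------
------------
------------
------------
------------

Derivation:
Segment 0: (10,6) -> (4,6)
Segment 1: (4,6) -> (2,6)
Segment 2: (2,6) -> (2,7)
Segment 3: (2,7) -> (1,7)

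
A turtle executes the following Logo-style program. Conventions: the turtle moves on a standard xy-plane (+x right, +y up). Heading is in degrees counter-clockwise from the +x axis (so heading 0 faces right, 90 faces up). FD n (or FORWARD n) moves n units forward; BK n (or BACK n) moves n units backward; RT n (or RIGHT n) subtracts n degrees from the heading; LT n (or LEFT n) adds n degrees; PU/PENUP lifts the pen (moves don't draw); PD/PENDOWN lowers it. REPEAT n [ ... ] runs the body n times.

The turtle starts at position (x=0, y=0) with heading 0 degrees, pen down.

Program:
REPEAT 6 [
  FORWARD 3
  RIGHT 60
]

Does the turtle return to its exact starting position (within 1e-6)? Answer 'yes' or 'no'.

Answer: yes

Derivation:
Executing turtle program step by step:
Start: pos=(0,0), heading=0, pen down
REPEAT 6 [
  -- iteration 1/6 --
  FD 3: (0,0) -> (3,0) [heading=0, draw]
  RT 60: heading 0 -> 300
  -- iteration 2/6 --
  FD 3: (3,0) -> (4.5,-2.598) [heading=300, draw]
  RT 60: heading 300 -> 240
  -- iteration 3/6 --
  FD 3: (4.5,-2.598) -> (3,-5.196) [heading=240, draw]
  RT 60: heading 240 -> 180
  -- iteration 4/6 --
  FD 3: (3,-5.196) -> (0,-5.196) [heading=180, draw]
  RT 60: heading 180 -> 120
  -- iteration 5/6 --
  FD 3: (0,-5.196) -> (-1.5,-2.598) [heading=120, draw]
  RT 60: heading 120 -> 60
  -- iteration 6/6 --
  FD 3: (-1.5,-2.598) -> (0,0) [heading=60, draw]
  RT 60: heading 60 -> 0
]
Final: pos=(0,0), heading=0, 6 segment(s) drawn

Start position: (0, 0)
Final position: (0, 0)
Distance = 0; < 1e-6 -> CLOSED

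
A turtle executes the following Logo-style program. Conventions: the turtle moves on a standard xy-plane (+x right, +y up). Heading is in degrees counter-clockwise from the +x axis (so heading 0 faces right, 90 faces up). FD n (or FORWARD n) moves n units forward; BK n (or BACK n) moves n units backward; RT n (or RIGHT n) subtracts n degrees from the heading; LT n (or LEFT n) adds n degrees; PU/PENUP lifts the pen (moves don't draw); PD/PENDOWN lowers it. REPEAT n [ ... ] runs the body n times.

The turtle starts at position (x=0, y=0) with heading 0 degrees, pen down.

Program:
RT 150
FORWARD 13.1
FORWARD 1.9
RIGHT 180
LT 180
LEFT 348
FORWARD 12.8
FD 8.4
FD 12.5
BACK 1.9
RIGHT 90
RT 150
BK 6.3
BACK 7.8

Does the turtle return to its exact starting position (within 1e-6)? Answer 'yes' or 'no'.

Answer: no

Derivation:
Executing turtle program step by step:
Start: pos=(0,0), heading=0, pen down
RT 150: heading 0 -> 210
FD 13.1: (0,0) -> (-11.345,-6.55) [heading=210, draw]
FD 1.9: (-11.345,-6.55) -> (-12.99,-7.5) [heading=210, draw]
RT 180: heading 210 -> 30
LT 180: heading 30 -> 210
LT 348: heading 210 -> 198
FD 12.8: (-12.99,-7.5) -> (-25.164,-11.455) [heading=198, draw]
FD 8.4: (-25.164,-11.455) -> (-33.153,-14.051) [heading=198, draw]
FD 12.5: (-33.153,-14.051) -> (-45.041,-17.914) [heading=198, draw]
BK 1.9: (-45.041,-17.914) -> (-43.234,-17.327) [heading=198, draw]
RT 90: heading 198 -> 108
RT 150: heading 108 -> 318
BK 6.3: (-43.234,-17.327) -> (-47.916,-13.111) [heading=318, draw]
BK 7.8: (-47.916,-13.111) -> (-53.712,-7.892) [heading=318, draw]
Final: pos=(-53.712,-7.892), heading=318, 8 segment(s) drawn

Start position: (0, 0)
Final position: (-53.712, -7.892)
Distance = 54.289; >= 1e-6 -> NOT closed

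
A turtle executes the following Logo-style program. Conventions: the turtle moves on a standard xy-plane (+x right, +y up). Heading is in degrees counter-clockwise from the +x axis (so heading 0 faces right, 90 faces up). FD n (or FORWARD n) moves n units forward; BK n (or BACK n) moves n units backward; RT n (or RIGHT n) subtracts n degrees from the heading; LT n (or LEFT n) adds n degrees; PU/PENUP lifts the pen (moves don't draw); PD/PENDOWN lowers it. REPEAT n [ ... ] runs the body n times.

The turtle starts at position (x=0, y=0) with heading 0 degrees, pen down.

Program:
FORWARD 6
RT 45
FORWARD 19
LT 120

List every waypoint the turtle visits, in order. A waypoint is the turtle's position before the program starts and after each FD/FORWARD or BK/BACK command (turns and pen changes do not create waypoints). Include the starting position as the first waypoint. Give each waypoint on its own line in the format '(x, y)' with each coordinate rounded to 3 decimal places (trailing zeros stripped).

Answer: (0, 0)
(6, 0)
(19.435, -13.435)

Derivation:
Executing turtle program step by step:
Start: pos=(0,0), heading=0, pen down
FD 6: (0,0) -> (6,0) [heading=0, draw]
RT 45: heading 0 -> 315
FD 19: (6,0) -> (19.435,-13.435) [heading=315, draw]
LT 120: heading 315 -> 75
Final: pos=(19.435,-13.435), heading=75, 2 segment(s) drawn
Waypoints (3 total):
(0, 0)
(6, 0)
(19.435, -13.435)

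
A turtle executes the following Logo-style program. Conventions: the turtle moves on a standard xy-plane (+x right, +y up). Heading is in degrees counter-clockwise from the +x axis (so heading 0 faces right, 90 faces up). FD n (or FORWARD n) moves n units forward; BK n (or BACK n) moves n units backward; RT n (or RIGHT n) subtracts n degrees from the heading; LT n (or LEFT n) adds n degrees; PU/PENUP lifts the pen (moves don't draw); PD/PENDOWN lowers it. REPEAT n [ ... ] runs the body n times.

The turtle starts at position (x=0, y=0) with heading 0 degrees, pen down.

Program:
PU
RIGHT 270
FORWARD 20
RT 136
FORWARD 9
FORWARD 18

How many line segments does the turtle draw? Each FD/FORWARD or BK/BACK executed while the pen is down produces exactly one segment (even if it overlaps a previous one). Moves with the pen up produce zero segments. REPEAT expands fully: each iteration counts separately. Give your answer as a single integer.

Executing turtle program step by step:
Start: pos=(0,0), heading=0, pen down
PU: pen up
RT 270: heading 0 -> 90
FD 20: (0,0) -> (0,20) [heading=90, move]
RT 136: heading 90 -> 314
FD 9: (0,20) -> (6.252,13.526) [heading=314, move]
FD 18: (6.252,13.526) -> (18.756,0.578) [heading=314, move]
Final: pos=(18.756,0.578), heading=314, 0 segment(s) drawn
Segments drawn: 0

Answer: 0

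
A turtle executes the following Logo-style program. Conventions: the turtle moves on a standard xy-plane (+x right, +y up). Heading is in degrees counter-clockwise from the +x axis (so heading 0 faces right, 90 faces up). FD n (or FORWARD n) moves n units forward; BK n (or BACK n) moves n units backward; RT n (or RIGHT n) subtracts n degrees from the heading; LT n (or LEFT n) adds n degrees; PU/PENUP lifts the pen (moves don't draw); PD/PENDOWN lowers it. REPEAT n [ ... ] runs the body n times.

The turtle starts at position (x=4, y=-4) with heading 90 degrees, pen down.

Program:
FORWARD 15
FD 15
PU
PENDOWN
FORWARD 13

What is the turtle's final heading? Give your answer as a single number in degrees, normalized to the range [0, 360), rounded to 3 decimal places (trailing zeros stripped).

Executing turtle program step by step:
Start: pos=(4,-4), heading=90, pen down
FD 15: (4,-4) -> (4,11) [heading=90, draw]
FD 15: (4,11) -> (4,26) [heading=90, draw]
PU: pen up
PD: pen down
FD 13: (4,26) -> (4,39) [heading=90, draw]
Final: pos=(4,39), heading=90, 3 segment(s) drawn

Answer: 90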